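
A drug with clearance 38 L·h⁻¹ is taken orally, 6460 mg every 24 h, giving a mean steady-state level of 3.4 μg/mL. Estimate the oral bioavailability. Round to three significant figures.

0.480

F·D/τ = CL·Css at steady state → F = CL·Css·τ / D.
F = 38 × 3.4 × 24 / 6460 = 0.480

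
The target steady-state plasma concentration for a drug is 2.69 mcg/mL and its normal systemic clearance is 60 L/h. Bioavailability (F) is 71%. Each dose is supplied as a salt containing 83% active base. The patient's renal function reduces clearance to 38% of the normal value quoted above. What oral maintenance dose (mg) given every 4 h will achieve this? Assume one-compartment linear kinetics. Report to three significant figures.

416 mg

Patient clearance = 0.38 × 60.00 = 22.80 L/h
At steady state, dose per interval replaces the amount cleared in that interval: F·S·D/τ = CL·Css.
D = CL × Css × τ / F / S = 22.80 × 2.69 × 4 / 0.71 / 0.83 = 416.3 mg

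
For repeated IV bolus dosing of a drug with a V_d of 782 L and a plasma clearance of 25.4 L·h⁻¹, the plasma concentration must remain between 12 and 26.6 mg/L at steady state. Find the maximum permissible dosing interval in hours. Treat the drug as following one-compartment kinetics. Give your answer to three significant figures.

24.5 h

k = CL / Vd = 25.40 / 782.0 = 0.03248 h⁻¹
Between IV bolus doses, concentration decays as C = C₀·e^(−kτ), so C_peak/C_trough = e^(kτ).
τ_max = ln(C_peak/C_trough) / k = ln(26.6/12) / 0.03248 = 0.7960 / 0.03248 = 24.51 h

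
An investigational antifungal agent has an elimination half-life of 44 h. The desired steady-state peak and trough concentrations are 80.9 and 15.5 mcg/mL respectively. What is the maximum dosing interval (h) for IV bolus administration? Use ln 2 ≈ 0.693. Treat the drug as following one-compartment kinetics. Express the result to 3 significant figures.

105 h

k = 0.693 / t½ = 0.693 / 44 = 0.01575 h⁻¹
Between IV bolus doses, concentration decays as C = C₀·e^(−kτ), so C_peak/C_trough = e^(kτ).
τ_max = ln(C_peak/C_trough) / k = ln(80.9/15.5) / 0.01575 = 1.652 / 0.01575 = 104.9 h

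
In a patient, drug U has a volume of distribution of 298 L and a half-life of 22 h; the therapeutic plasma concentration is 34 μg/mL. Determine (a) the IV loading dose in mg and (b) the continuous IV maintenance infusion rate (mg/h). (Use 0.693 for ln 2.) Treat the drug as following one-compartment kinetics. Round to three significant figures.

(a) 10100 mg; (b) 319 mg/h

LD = Vd × C = 298.0 × 34 = 10130 mg
CL = 0.693 × Vd / t½ = 0.693 × 298.0 / 22 = 9.387 L/h
Infusion rate = CL × Css = 9.387 × 34 = 319.2 mg/h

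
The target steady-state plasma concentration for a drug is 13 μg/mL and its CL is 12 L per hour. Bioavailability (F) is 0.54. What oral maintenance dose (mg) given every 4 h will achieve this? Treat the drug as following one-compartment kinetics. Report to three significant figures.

D = CL × Css × τ / F = 12.00 × 13 × 4 / 0.54 = 1156 mg

1160 mg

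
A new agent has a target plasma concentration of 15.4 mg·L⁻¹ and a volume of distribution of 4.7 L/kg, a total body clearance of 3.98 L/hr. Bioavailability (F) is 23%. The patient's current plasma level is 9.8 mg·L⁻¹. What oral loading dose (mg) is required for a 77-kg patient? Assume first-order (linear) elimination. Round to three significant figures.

8810 mg

Vd(total) = 77 kg × 4.7 L/kg = 361.9 L
Concentration deficit ΔC = 15.4 − 9.8 = 5.600 mg/L
LD = Vd × ΔC / F = 361.9 × 5.600 / 0.23 = 8811 mg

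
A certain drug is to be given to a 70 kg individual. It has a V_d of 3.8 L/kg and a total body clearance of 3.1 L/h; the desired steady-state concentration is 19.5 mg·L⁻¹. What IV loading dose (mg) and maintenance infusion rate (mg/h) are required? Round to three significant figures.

(a) 5190 mg; (b) 60.5 mg/h

Vd = 3.8 L/kg × 70 kg = 266.0 L
Loading: fill Vd to C_target → 266.0 L × 19.5 mg/L = 5187 mg
Infusion rate = 3.100 L/h × 19.5 mg/L = 60.45 mg/h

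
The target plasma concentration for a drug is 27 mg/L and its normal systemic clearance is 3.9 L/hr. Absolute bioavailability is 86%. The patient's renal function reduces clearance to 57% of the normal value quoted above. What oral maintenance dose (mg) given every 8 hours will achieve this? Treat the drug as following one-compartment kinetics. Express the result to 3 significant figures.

558 mg

Patient clearance = 0.57 × 3.900 = 2.223 L/h
At steady state, dose per interval replaces the amount cleared in that interval: F·D/τ = CL·Css.
D = CL × Css × τ / F = 2.223 × 27 × 8 / 0.86 = 558.3 mg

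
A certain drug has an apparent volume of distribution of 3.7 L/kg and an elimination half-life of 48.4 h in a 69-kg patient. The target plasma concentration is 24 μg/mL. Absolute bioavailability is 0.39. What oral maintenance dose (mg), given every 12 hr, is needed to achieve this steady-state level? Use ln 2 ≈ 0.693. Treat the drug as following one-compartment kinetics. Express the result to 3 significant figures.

Vd(total) = 69 kg × 3.7 L/kg = 255.3 L
CL = 0.693 × Vd / t½ = 0.693 × 255.3 / 48.4 = 3.655 L/h
D = CL × Css × τ / F = 3.655 × 24 × 12 / 0.39 = 2699 mg

2700 mg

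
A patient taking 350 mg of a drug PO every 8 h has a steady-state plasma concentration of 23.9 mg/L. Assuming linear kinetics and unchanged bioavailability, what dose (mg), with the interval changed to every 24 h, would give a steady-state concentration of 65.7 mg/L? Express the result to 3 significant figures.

2890 mg

For first-order elimination, Css ∝ F·D/(CL·τ); F and CL are unchanged, so Css ∝ D/τ.
D₂ = D₁ × (Css,target / Css,current) × (τ₂/τ₁) = 350 × (65.7/23.9) × (24/8) = 2886 mg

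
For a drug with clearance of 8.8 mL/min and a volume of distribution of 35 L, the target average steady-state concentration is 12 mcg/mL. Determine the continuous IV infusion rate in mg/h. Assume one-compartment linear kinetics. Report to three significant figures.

6.34 mg/h

Convert clearance: 8.8 mL/min × 60 min/h ÷ 1000 mL/L = 0.5280 L/h
Rate = CL × Css = 0.5280 × 12 = 6.336 mg/h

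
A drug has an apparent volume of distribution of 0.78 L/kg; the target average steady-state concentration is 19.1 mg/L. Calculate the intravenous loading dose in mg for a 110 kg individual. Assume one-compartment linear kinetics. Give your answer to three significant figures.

Total Vd = 0.78 × 110 = 85.80 L
LD = Vd × C = 85.80 × 19.10 = 1639 mg

1640 mg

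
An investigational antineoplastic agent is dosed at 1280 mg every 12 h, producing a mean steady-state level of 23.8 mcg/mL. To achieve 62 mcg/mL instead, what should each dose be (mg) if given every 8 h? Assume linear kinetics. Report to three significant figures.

With linear kinetics, Css is proportional to dose rate (D/τ) at fixed clearance.
D₂ = D₁ × (Css,target / Css,current) × (τ₂/τ₁) = 1280 × (62/23.8) × (8/12) = 2223 mg

2220 mg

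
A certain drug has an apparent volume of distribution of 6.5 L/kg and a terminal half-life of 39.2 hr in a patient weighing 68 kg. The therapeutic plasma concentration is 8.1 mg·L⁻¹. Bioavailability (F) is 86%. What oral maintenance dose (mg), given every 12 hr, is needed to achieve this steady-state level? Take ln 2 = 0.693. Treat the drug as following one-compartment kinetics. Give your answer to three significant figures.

883 mg

Vd = 6.5 L/kg × 68 kg = 442.0 L
CL = 0.693 × Vd / t½ = 0.693 × 442.0 / 39.2 = 7.814 L/h
D = CL × Css × τ / F = 7.814 × 8.1 × 12 / 0.86 = 883.2 mg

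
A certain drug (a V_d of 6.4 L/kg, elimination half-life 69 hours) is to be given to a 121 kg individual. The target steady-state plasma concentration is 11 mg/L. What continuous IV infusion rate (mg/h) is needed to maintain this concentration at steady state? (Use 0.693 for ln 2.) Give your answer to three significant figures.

85.6 mg/h

Total Vd = 6.4 × 121 = 774.4 L
CL = ln 2 · Vd / t½ = 0.693 × 774.4 / 69 = 7.778 L/h
Infusion rate = CL × Css = 7.778 × 11 = 85.56 mg/h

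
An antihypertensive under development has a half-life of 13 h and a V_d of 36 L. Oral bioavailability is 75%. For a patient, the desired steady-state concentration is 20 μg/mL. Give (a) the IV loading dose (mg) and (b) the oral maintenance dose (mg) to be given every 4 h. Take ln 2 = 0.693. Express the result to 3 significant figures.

LD = Vd × C = 36.00 × 20 = 720.0 mg
CL = 0.693 × Vd / t½ = 0.693 × 36.00 / 13 = 1.919 L/h
D = CL × Css × τ / F = 1.919 × 20 × 4 / 0.75 = 204.7 mg

(a) 720 mg; (b) 205 mg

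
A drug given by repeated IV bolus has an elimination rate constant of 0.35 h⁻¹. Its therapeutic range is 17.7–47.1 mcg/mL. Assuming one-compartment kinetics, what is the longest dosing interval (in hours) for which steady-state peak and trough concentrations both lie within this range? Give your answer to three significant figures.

2.80 h

Between IV bolus doses, concentration decays as C = C₀·e^(−kτ), so C_peak/C_trough = e^(kτ).
τ_max = ln(C_peak/C_trough) / k = ln(47.1/17.7) / 0.3500 = 0.9787 / 0.3500 = 2.796 h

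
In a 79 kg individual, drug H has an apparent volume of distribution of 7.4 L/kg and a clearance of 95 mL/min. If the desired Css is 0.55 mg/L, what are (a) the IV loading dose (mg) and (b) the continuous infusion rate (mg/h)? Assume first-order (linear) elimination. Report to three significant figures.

Vd(total) = 79 kg × 7.4 L/kg = 584.6 L
Loading: fill Vd to C_target → 584.6 L × 0.55 mg/L = 321.5 mg
CL = 95 mL/min = 95 × 0.06 = 5.700 L/h
Maintenance: replace elimination → rate = CL × Css = 5.700 × 0.55 = 3.135 mg/h

(a) 322 mg; (b) 3.14 mg/h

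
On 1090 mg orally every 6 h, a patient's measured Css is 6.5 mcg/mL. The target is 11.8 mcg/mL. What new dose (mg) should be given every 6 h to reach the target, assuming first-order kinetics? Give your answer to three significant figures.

For first-order elimination, Css ∝ F·D/(CL·τ); F and CL are unchanged, so Css ∝ D/τ.
D₂ = D₁ × (Css,target / Css,current) = 1090 × 11.8/6.5 = 1979 mg

1980 mg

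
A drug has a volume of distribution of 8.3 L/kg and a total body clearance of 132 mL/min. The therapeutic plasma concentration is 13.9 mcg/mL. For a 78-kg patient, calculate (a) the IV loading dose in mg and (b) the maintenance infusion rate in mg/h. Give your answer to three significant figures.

(a) 9000 mg; (b) 110 mg/h

Total Vd = 8.3 × 78 = 647.4 L
Loading: fill Vd to C_target → 647.4 L × 13.9 mg/L = 8999 mg
CL = 132 mL/min = 132 × 0.06 = 7.920 L/h
Maintenance infusion rate = CL × Css = 7.920 × 13.9 = 110.1 mg/h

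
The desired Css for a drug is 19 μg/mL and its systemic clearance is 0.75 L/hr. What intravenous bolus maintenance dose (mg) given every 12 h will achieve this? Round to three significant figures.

D = CL × Css × τ = 0.7500 × 19 × 12 = 171.0 mg

171 mg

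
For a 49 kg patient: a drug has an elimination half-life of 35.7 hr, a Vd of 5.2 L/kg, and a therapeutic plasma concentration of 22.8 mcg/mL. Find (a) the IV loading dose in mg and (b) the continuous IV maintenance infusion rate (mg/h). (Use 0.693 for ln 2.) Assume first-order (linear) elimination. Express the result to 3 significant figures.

Total Vd = 5.2 × 49 = 254.8 L
LD = Vd × C = 254.8 × 22.8 = 5809 mg
CL = 0.693 × Vd / t½ = 0.693 × 254.8 / 35.7 = 4.946 L/h
Infusion rate = CL × Css = 4.946 × 22.8 = 112.8 mg/h

(a) 5810 mg; (b) 113 mg/h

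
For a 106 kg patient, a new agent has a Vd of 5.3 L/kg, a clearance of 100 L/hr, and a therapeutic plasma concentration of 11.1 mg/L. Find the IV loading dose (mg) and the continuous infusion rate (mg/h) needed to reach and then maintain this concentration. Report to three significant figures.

Vd(total) = 106 kg × 5.3 L/kg = 561.8 L
Loading: fill Vd to C_target → 561.8 L × 11.1 mg/L = 6236 mg
Infusion rate = 100.0 L/h × 11.1 mg/L = 1110 mg/h

(a) 6240 mg; (b) 1110 mg/h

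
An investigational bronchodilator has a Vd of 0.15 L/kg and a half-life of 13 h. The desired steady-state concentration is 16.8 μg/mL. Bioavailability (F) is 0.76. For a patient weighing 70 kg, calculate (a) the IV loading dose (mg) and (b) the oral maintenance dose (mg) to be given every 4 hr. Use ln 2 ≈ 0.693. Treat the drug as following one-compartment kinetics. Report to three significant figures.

Vd = 0.15 L/kg × 70 kg = 10.50 L
LD = Vd × C = 10.50 × 16.8 = 176.4 mg
CL = 0.693 × Vd / t½ = 0.693 × 10.50 / 13 = 0.5597 L/h
D = CL × Css × τ / F = 0.5597 × 16.8 × 4 / 0.76 = 49.49 mg

(a) 176 mg; (b) 49.5 mg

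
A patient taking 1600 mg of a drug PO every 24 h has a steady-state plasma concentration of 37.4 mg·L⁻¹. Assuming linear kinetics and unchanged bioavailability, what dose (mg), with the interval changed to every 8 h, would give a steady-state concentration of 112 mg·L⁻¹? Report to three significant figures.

With linear kinetics, Css is proportional to dose rate (D/τ) at fixed clearance.
D₂ = D₁ × (Css,target / Css,current) × (τ₂/τ₁) = 1600 × (112/37.4) × (8/24) = 1597 mg

1600 mg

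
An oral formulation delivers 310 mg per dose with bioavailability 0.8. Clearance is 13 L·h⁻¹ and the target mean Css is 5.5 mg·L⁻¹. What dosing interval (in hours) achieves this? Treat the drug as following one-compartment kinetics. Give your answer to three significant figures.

F·D/τ = CL·Css → τ = F·D / (CL·Css).
τ = 0.8 × 310 / (13 × 5.5) = 3.469 h

3.47 h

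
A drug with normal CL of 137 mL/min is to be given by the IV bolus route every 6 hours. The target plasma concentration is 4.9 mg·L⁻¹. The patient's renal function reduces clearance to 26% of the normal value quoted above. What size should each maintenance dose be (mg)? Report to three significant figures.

CL = 137 mL/min × 60/1000 = 8.220 L/h
Patient clearance = 0.26 × 8.220 = 2.137 L/h
D = CL × Css × τ = 2.137 × 4.9 × 6 = 62.83 mg

62.8 mg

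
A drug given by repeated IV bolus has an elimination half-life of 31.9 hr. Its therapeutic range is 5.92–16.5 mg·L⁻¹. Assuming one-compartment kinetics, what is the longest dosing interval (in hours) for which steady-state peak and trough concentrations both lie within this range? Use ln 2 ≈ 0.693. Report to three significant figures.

k = 0.693 / t½ = 0.693 / 31.9 = 0.02172 h⁻¹
Between IV bolus doses, concentration decays as C = C₀·e^(−kτ), so C_peak/C_trough = e^(kτ).
τ_max = ln(C_peak/C_trough) / k = ln(16.5/5.92) / 0.02172 = 1.025 / 0.02172 = 47.19 h

47.2 h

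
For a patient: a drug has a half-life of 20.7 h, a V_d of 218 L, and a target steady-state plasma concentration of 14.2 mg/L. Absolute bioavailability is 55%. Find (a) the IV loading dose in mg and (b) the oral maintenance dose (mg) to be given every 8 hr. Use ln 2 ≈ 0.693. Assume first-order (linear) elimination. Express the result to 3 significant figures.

LD = Vd × C = 218.0 × 14.2 = 3096 mg
CL = 0.693 × Vd / t½ = 0.693 × 218.0 / 20.7 = 7.298 L/h
D = CL × Css × τ / F = 7.298 × 14.2 × 8 / 0.55 = 1507 mg

(a) 3100 mg; (b) 1510 mg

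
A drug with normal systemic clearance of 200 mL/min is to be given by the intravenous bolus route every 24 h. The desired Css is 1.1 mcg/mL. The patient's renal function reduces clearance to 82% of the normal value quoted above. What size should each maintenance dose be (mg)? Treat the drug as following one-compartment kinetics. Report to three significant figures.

260 mg

CL = 200 mL/min = 200 × 0.06 = 12.00 L/h
Patient clearance = 0.82 × 12.00 = 9.840 L/h
At steady state, dose per interval replaces the amount cleared in that interval: D/τ = CL·Css.
D = CL × Css × τ = 9.840 × 1.1 × 24 = 259.8 mg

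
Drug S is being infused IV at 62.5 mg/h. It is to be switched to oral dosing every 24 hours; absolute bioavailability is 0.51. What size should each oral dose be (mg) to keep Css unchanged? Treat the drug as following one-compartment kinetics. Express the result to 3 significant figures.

2940 mg

To maintain the same Css, the systemic dosing rate must be unchanged: F·D/τ = infusion rate.
D = rate × τ / F = 62.5 × 24 / 0.51 = 2941 mg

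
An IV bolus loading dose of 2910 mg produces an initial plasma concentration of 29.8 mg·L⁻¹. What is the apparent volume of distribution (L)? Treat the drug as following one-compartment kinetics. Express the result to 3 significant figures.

97.7 L

Immediately after an IV bolus, C₀ = Dose / Vd, so Vd = Dose / C₀.
Vd = 2910 / 29.8 = 97.65 L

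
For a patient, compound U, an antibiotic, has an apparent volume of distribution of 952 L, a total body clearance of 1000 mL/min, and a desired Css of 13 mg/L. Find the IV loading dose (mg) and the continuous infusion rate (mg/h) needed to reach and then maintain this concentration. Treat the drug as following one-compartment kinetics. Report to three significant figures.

Loading: fill Vd to C_target → 952.0 L × 13 mg/L = 12380 mg
CL = 1000 mL/min × 60/1000 = 60.00 L/h
Maintenance infusion rate = CL × Css = 60.00 × 13 = 780.0 mg/h

(a) 12400 mg; (b) 780 mg/h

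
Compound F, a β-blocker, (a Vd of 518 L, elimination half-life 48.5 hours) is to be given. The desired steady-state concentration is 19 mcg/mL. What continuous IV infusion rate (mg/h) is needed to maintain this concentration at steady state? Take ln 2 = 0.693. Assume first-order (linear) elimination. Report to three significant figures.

141 mg/h

CL = 0.693 × Vd / t½ = 0.693 × 518.0 / 48.5 = 7.402 L/h
Infusion rate = CL × Css = 7.402 × 19 = 140.6 mg/h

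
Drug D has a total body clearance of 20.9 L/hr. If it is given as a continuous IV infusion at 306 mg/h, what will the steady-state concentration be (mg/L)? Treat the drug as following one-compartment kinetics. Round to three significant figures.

Css = rate / CL = 306 / 20.90 = 14.64 mg/L

14.6 mg/L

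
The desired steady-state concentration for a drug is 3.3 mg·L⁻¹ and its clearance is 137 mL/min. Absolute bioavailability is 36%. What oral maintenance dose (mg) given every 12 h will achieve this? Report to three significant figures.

904 mg

CL = 137 mL/min = 137 × 0.06 = 8.220 L/h
D = CL × Css × τ / F = 8.220 × 3.3 × 12 / 0.36 = 904.2 mg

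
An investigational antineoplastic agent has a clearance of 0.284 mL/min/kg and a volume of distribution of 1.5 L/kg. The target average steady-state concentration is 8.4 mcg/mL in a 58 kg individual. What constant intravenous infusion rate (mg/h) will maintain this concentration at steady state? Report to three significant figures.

8.30 mg/h

CL = 0.284 mL/min/kg × 58 kg = 16.47 mL/min = 16.47 × 60/1000 = 0.9882 L/h
Rate = CL × Css = 0.9882 × 8.4 = 8.301 mg/h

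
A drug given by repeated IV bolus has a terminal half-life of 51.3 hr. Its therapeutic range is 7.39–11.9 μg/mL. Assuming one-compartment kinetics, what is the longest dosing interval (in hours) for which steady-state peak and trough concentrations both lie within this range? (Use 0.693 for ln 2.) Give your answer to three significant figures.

k = 0.693 / t½ = 0.693 / 51.3 = 0.01351 h⁻¹
Between IV bolus doses, concentration decays as C = C₀·e^(−kτ), so C_peak/C_trough = e^(kτ).
τ_max = ln(C_peak/C_trough) / k = ln(11.9/7.39) / 0.01351 = 0.4764 / 0.01351 = 35.26 h

35.3 h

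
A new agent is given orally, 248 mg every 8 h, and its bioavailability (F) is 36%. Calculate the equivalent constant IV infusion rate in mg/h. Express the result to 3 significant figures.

Equivalent systemic input: infusion rate = F·D/τ.
Rate = 0.36 × 248 / 8 = 11.16 mg/h

11.2 mg/h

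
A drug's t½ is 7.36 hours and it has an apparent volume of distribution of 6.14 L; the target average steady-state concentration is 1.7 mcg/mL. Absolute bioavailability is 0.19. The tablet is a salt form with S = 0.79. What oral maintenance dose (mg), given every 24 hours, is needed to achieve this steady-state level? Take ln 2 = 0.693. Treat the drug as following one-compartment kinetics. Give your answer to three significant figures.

CL = ln 2 · Vd / t½ = 0.693 × 6.140 / 7.36 = 0.5781 L/h
D = CL × Css × τ / F / S = 0.5781 × 1.7 × 24 / 0.19 / 0.79 = 157.1 mg

157 mg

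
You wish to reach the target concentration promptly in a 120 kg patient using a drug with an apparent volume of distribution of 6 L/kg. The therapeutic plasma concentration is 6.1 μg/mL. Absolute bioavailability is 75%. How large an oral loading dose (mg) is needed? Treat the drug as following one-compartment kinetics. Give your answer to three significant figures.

Total Vd = 6 × 120 = 720.0 L
The loading dose fills Vd to the target concentration.
LD = Vd × C / F = 720.0 × 6.100 / 0.75 = 5856 mg

5860 mg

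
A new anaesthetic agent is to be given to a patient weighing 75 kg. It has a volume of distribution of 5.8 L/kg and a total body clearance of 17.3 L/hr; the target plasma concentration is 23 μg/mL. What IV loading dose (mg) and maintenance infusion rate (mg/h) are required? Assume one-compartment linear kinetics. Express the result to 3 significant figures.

(a) 10000 mg; (b) 398 mg/h

Vd = 5.8 L/kg × 75 kg = 435.0 L
LD = Vd · C_target = 435.0 × 23 = 10010 mg
Infusion rate = 17.30 L/h × 23 mg/L = 397.9 mg/h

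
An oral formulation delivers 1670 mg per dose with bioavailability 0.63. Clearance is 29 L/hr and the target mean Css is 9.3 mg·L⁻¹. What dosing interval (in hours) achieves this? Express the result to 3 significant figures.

F·D/τ = CL·Css → τ = F·D / (CL·Css).
τ = 0.63 × 1670 / (29 × 9.3) = 3.901 h

3.90 h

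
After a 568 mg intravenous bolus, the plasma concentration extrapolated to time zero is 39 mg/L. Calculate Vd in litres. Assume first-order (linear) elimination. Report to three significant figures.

Immediately after an IV bolus, C₀ = Dose / Vd, so Vd = Dose / C₀.
Vd = 568 / 39 = 14.56 L

14.6 L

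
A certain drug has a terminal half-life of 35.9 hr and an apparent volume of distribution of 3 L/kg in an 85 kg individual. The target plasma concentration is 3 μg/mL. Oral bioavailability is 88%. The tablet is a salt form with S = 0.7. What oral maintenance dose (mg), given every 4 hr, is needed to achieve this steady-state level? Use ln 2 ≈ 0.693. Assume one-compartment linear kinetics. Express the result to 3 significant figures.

95.9 mg

Total Vd = 3 × 85 = 255.0 L
CL = ln 2 · Vd / t½ = 0.693 × 255.0 / 35.9 = 4.922 L/h
D = CL × Css × τ / F / S = 4.922 × 3 × 4 / 0.88 / 0.7 = 95.88 mg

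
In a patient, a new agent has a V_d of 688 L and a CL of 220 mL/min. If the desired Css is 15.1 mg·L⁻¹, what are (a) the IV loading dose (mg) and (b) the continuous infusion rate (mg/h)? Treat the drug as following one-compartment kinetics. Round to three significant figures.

Loading dose = Vd × C = 688.0 × 15.1 = 10390 mg
CL = 220 mL/min × 60/1000 = 13.20 L/h
Maintenance infusion rate = CL × Css = 13.20 × 15.1 = 199.3 mg/h

(a) 10400 mg; (b) 199 mg/h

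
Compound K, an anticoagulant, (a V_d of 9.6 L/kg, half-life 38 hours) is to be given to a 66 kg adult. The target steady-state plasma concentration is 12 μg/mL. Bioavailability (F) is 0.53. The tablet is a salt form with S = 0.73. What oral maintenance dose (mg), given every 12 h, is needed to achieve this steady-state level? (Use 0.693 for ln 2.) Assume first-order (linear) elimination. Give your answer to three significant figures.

Vd(total) = 66 kg × 9.6 L/kg = 633.6 L
CL = ln 2 · Vd / t½ = 0.693 × 633.6 / 38 = 11.55 L/h
D = CL × Css × τ / F / S = 11.55 × 12 × 12 / 0.53 / 0.73 = 4299 mg

4300 mg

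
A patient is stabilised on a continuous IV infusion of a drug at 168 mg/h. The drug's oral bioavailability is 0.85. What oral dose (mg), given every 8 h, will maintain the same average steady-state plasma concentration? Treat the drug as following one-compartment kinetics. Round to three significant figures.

To maintain the same Css, the systemic dosing rate must be unchanged: F·D/τ = infusion rate.
D = rate × τ / F = 168 × 8 / 0.85 = 1581 mg

1580 mg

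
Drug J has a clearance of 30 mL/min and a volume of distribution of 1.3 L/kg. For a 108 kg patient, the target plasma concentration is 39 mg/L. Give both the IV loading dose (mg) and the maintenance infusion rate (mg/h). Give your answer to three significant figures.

(a) 5480 mg; (b) 70.2 mg/h

Vd(total) = 108 kg × 1.3 L/kg = 140.4 L
Loading dose = Vd × C = 140.4 × 39 = 5476 mg
Convert clearance: 30 mL/min × 60 min/h ÷ 1000 mL/L = 1.800 L/h
Infusion rate = 1.800 L/h × 39 mg/L = 70.20 mg/h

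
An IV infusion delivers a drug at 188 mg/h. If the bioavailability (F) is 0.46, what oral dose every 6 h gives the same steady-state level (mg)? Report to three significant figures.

2450 mg

To maintain the same Css, the systemic dosing rate must be unchanged: F·D/τ = infusion rate.
D = rate × τ / F = 188 × 6 / 0.46 = 2452 mg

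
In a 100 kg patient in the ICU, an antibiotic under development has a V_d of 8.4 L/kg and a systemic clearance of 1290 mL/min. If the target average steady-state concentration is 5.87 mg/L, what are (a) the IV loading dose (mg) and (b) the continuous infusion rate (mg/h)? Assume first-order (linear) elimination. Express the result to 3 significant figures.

Vd = 8.4 L/kg × 100 kg = 840.0 L
Loading: fill Vd to C_target → 840.0 L × 5.87 mg/L = 4931 mg
Convert clearance: 1290 mL/min × 60 min/h ÷ 1000 mL/L = 77.40 L/h
Maintenance infusion rate = CL × Css = 77.40 × 5.87 = 454.3 mg/h

(a) 4930 mg; (b) 454 mg/h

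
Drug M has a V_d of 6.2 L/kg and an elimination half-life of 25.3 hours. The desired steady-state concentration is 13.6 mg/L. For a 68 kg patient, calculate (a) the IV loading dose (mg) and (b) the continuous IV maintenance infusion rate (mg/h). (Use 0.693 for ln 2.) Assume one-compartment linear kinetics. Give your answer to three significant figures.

(a) 5730 mg; (b) 157 mg/h

Vd = 6.2 L/kg × 68 kg = 421.6 L
LD = Vd × C = 421.6 × 13.6 = 5734 mg
CL = 0.693 × Vd / t½ = 0.693 × 421.6 / 25.3 = 11.55 L/h
Infusion rate = CL × Css = 11.55 × 13.6 = 157.1 mg/h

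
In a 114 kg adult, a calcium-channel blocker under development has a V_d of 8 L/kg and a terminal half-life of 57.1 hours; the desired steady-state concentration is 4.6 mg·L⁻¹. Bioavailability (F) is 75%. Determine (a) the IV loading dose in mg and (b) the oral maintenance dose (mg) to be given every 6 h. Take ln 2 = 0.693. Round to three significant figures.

(a) 4200 mg; (b) 407 mg

Total Vd = 8 × 114 = 912.0 L
LD = Vd × C = 912.0 × 4.6 = 4195 mg
CL = 0.693 × Vd / t½ = 0.693 × 912.0 / 57.1 = 11.07 L/h
D = CL × Css × τ / F = 11.07 × 4.6 × 6 / 0.75 = 407.4 mg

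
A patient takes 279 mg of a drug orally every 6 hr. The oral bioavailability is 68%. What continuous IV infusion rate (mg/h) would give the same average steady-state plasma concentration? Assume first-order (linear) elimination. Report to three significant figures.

Equivalent systemic input: infusion rate = F·D/τ.
Rate = 0.68 × 279 / 6 = 31.62 mg/h

31.6 mg/h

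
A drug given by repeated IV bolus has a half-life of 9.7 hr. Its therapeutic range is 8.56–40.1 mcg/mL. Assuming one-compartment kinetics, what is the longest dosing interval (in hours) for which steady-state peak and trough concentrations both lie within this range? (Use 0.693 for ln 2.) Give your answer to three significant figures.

21.6 h

k = 0.693 / t½ = 0.693 / 9.7 = 0.07144 h⁻¹
Between IV bolus doses, concentration decays as C = C₀·e^(−kτ), so C_peak/C_trough = e^(kτ).
τ_max = ln(C_peak/C_trough) / k = ln(40.1/8.56) / 0.07144 = 1.544 / 0.07144 = 21.61 h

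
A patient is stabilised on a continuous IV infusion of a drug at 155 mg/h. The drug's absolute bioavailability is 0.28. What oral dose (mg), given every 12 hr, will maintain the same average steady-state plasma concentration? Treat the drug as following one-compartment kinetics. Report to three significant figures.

To maintain the same Css, the systemic dosing rate must be unchanged: F·D/τ = infusion rate.
D = rate × τ / F = 155 × 12 / 0.28 = 6643 mg

6640 mg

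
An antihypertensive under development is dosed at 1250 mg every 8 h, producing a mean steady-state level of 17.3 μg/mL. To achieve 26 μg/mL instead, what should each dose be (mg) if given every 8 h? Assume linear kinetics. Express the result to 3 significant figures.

For first-order elimination, Css ∝ F·D/(CL·τ); F and CL are unchanged, so Css ∝ D/τ.
D₂ = D₁ × (Css,target / Css,current) = 1250 × 26/17.3 = 1879 mg

1880 mg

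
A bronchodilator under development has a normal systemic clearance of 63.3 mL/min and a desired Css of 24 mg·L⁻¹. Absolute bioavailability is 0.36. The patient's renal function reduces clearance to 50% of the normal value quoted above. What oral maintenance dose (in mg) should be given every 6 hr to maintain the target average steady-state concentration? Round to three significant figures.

760 mg

CL = 63.3 mL/min × 60/1000 = 3.798 L/h
Patient clearance = 0.5 × 3.798 = 1.899 L/h
At steady state, dose per interval replaces the amount cleared in that interval: F·D/τ = CL·Css.
D = CL × Css × τ / F = 1.899 × 24 × 6 / 0.36 = 759.6 mg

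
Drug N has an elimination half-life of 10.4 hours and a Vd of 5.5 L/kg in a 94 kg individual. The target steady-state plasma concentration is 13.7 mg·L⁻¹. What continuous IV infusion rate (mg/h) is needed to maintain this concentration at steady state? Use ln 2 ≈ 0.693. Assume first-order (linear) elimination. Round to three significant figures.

Vd(total) = 94 kg × 5.5 L/kg = 517.0 L
k = 0.693/10.4 = 0.06663 h⁻¹, so CL = k·Vd = 0.06663 × 517.0 = 34.45 L/h
Infusion rate = CL × Css = 34.45 × 13.7 = 472.0 mg/h

472 mg/h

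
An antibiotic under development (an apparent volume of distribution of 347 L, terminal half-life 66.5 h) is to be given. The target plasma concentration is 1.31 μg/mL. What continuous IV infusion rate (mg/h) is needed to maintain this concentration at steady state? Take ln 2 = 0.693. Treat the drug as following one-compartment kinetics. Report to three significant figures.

k = 0.693/66.5 = 0.01042 h⁻¹, so CL = k·Vd = 0.01042 × 347.0 = 3.616 L/h
Infusion rate = CL × Css = 3.616 × 1.31 = 4.737 mg/h

4.74 mg/h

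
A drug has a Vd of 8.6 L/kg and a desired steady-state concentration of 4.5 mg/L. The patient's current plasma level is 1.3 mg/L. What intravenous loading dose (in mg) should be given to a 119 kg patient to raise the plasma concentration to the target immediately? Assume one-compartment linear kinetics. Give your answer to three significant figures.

Vd(total) = 119 kg × 8.6 L/kg = 1023 L
The loading dose fills Vd to the target concentration.
Concentration deficit ΔC = 4.5 − 1.3 = 3.200 mg/L
LD = Vd × ΔC = 1023 × 3.200 = 3274 mg

3270 mg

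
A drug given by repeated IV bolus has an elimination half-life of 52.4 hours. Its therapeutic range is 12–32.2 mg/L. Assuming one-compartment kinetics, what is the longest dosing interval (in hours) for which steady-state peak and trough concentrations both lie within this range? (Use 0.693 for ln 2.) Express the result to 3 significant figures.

k = 0.693 / t½ = 0.693 / 52.4 = 0.01323 h⁻¹
Between IV bolus doses, concentration decays as C = C₀·e^(−kτ), so C_peak/C_trough = e^(kτ).
τ_max = ln(C_peak/C_trough) / k = ln(32.2/12) / 0.01323 = 0.9871 / 0.01323 = 74.61 h

74.6 h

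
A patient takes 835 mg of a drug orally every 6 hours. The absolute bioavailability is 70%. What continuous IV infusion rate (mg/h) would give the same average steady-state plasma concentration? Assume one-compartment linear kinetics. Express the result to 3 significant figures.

Equivalent systemic input: infusion rate = F·D/τ.
Rate = 0.7 × 835 / 6 = 97.42 mg/h

97.4 mg/h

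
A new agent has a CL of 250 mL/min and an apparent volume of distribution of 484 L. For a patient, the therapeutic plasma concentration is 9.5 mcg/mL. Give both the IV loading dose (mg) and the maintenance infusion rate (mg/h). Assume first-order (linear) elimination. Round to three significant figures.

Loading: fill Vd to C_target → 484.0 L × 9.5 mg/L = 4598 mg
CL = 250 mL/min × 60/1000 = 15.00 L/h
Maintenance infusion rate = CL × Css = 15.00 × 9.5 = 142.5 mg/h

(a) 4600 mg; (b) 143 mg/h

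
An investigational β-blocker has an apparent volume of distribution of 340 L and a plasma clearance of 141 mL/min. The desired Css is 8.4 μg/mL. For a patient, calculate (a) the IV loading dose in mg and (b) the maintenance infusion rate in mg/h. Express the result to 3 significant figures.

(a) 2860 mg; (b) 71.1 mg/h

Loading: fill Vd to C_target → 340.0 L × 8.4 mg/L = 2856 mg
CL = 141 mL/min = 141 × 0.06 = 8.460 L/h
Maintenance infusion rate = CL × Css = 8.460 × 8.4 = 71.06 mg/h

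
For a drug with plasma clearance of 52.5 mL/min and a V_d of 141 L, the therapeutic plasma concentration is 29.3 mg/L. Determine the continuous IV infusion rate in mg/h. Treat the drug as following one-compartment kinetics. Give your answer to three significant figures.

92.3 mg/h

CL = 52.5 mL/min × 60/1000 = 3.150 L/h
Vd does not affect the maintenance rate; only clearance governs steady-state input.
Rate = CL × Css = 3.150 × 29.3 = 92.30 mg/h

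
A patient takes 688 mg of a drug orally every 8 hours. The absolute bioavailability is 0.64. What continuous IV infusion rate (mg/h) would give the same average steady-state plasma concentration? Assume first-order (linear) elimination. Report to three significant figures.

Equivalent systemic input: infusion rate = F·D/τ.
Rate = 0.64 × 688 / 8 = 55.04 mg/h

55.0 mg/h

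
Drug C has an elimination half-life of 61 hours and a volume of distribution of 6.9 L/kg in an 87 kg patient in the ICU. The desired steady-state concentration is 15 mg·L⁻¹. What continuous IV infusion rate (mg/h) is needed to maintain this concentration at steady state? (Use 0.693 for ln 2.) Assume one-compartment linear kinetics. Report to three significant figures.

102 mg/h

Total Vd = 6.9 × 87 = 600.3 L
CL = 0.693 × Vd / t½ = 0.693 × 600.3 / 61 = 6.820 L/h
Infusion rate = CL × Css = 6.820 × 15 = 102.3 mg/h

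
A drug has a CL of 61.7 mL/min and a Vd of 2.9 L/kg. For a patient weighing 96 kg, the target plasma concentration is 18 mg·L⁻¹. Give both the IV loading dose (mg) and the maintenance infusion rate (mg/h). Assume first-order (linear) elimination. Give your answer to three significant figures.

Total Vd = 2.9 × 96 = 278.4 L
Loading dose = Vd × C = 278.4 × 18 = 5011 mg
CL = 61.7 mL/min × 60/1000 = 3.702 L/h
Maintenance: replace elimination → rate = CL × Css = 3.702 × 18 = 66.64 mg/h

(a) 5010 mg; (b) 66.6 mg/h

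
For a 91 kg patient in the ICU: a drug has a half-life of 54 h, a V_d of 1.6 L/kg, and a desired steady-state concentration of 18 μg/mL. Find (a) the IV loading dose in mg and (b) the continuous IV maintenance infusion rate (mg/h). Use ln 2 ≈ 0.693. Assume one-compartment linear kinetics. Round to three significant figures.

Vd(total) = 91 kg × 1.6 L/kg = 145.6 L
LD = Vd × C = 145.6 × 18 = 2621 mg
CL = 0.693 × Vd / t½ = 0.693 × 145.6 / 54 = 1.869 L/h
Infusion rate = CL × Css = 1.869 × 18 = 33.64 mg/h

(a) 2620 mg; (b) 33.6 mg/h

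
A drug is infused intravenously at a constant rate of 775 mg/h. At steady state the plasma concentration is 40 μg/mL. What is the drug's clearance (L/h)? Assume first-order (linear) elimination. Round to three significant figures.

19.4 L/h

At steady state, infusion rate = CL × Css, so CL = rate / Css.
CL = 775 / 40 = 19.38 L/h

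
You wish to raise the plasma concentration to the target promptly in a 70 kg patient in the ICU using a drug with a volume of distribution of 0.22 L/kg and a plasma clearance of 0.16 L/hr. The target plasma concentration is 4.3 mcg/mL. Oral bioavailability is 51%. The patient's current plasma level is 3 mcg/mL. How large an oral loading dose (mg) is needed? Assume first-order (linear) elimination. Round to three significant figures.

Vd = 0.22 L/kg × 70 kg = 15.40 L
Concentration deficit ΔC = 4.3 − 3 = 1.300 mg/L
LD = Vd × ΔC / F = 15.40 × 1.300 / 0.51 = 39.25 mg

39.3 mg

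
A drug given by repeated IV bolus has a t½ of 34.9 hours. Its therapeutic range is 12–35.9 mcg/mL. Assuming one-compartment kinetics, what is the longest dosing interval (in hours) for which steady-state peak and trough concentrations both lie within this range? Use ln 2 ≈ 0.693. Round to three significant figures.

55.2 h

k = 0.693 / t½ = 0.693 / 34.9 = 0.01986 h⁻¹
Between IV bolus doses, concentration decays as C = C₀·e^(−kτ), so C_peak/C_trough = e^(kτ).
τ_max = ln(C_peak/C_trough) / k = ln(35.9/12) / 0.01986 = 1.096 / 0.01986 = 55.19 h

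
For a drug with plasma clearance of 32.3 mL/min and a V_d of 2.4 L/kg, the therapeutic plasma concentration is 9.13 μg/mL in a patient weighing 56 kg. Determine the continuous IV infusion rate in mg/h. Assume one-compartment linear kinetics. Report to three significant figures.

17.7 mg/h

CL = 32.3 mL/min × 60/1000 = 1.938 L/h
Maintenance depends on clearance, not Vd — rate in must match rate out.
Infusion rate = CL · Css = 1.938 L/h × 9.13 mg/L = 17.69 mg/h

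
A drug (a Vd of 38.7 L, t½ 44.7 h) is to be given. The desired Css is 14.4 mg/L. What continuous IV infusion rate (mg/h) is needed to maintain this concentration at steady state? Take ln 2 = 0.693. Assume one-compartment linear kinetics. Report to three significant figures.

k = 0.693/44.7 = 0.01550 h⁻¹, so CL = k·Vd = 0.01550 × 38.70 = 0.5999 L/h
Infusion rate = CL × Css = 0.5999 × 14.4 = 8.639 mg/h

8.64 mg/h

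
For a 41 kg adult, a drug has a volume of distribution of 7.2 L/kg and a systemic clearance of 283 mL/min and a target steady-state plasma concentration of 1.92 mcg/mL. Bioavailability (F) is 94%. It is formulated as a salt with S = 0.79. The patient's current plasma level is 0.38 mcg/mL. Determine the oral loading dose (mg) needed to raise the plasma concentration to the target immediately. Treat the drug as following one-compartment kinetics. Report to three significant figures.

612 mg

Vd = 7.2 L/kg × 41 kg = 295.2 L
Concentration deficit ΔC = 1.92 − 0.38 = 1.540 mg/L
LD = Vd × ΔC / F / S = 295.2 × 1.540 / 0.94 / 0.79 = 612.2 mg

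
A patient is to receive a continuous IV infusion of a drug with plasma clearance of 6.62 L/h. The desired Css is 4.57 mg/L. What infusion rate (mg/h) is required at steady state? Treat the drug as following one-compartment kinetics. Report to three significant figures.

30.3 mg/h

At steady state, infusion rate equals elimination rate: rate in = CL × Css.
Rate = CL × Css = 6.620 × 4.57 = 30.25 mg/h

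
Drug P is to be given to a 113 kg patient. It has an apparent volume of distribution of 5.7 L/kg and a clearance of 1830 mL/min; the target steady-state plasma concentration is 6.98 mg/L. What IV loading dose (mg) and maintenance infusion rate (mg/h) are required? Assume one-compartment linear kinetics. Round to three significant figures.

(a) 4500 mg; (b) 766 mg/h

Vd(total) = 113 kg × 5.7 L/kg = 644.1 L
Loading: fill Vd to C_target → 644.1 L × 6.98 mg/L = 4496 mg
CL = 1830 mL/min × 60/1000 = 109.8 L/h
Infusion rate = 109.8 L/h × 6.98 mg/L = 766.4 mg/h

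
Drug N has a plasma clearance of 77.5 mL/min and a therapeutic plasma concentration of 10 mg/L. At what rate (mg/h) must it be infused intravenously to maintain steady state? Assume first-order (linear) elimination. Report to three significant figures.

Convert clearance: 77.5 mL/min × 60 min/h ÷ 1000 mL/L = 4.650 L/h
Rate = CL × Css = 4.650 × 10 = 46.50 mg/h

46.5 mg/h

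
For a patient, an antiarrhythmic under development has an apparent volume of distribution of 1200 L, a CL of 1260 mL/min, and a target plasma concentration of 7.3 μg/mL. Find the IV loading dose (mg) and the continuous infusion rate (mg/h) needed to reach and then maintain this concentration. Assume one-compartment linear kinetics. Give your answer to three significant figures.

LD = Vd · C_target = 1200 × 7.3 = 8760 mg
Convert clearance: 1260 mL/min × 60 min/h ÷ 1000 mL/L = 75.60 L/h
Maintenance: replace elimination → rate = CL × Css = 75.60 × 7.3 = 551.9 mg/h

(a) 8760 mg; (b) 552 mg/h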